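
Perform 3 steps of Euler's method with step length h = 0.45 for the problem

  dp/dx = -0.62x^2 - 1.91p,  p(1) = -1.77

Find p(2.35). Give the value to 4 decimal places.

-1.1000

Euler: p_{n+1} = p_n + h·f(x_n, p_n).
x=1.000000, p=-1.770000: f=2.760700 → p ← -1.770000 + 0.45·2.760700 = -0.527685
x=1.450000, p=-0.527685: f=-0.295672 → p ← -0.527685 + 0.45·(-0.295672) = -0.660737
x=1.900000, p=-0.660737: f=-0.976192 → p ← -0.660737 + 0.45·(-0.976192) = -1.100024
p(2.35) ≈ -1.1000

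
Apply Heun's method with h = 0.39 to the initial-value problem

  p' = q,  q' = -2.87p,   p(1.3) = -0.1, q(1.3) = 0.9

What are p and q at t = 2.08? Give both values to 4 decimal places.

Heun on (p,q): k1 = f(t_n, state_n); k2 = f(t_n + h, state_n + h·k1); state_{n+1} = state_n + (h/2)·(k1 + k2).
1.300000: (-0.100000, 0.900000)
  k1 = (0.900000, 0.287000)
  predictor → (0.251000, 1.011930)
  k2 = (1.011930, -0.720370)
  → (0.272826, 0.815493)
1.690000: (0.272826, 0.815493)
  k1 = (0.815493, -0.783012)
  predictor → (0.590869, 0.510118)
  k2 = (0.510118, -1.695793)
  → (0.531321, 0.332126)
(p(2.08), q(2.08)) ≈ (0.5313, 0.3321)

0.5313, 0.3321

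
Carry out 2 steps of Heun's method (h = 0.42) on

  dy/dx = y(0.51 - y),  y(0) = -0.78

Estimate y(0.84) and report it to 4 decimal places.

-3.6765

Heun: k1 = f(x_n, y_n); k2 = f(x_n + h, y_n + h·k1); y_{n+1} = y_n + (h/2)·(k1 + k2).
x=0.000000, y=-0.780000:
  k1 = f(0.000000, -0.780000) = -1.006200
  k2 = f(0.420000, -1.202604) = -2.059584
  y ← -0.780000 + (0.42/2)·(-1.006200 + (-2.059584)) = -1.423815
x=0.420000, y=-1.423815:
  k1 = f(0.420000, -1.423815) = -2.753394
  k2 = f(0.840000, -2.580240) = -7.973562
  y ← -1.423815 + (0.42/2)·(-2.753394 + (-7.973562)) = -3.676475
y(0.84) ≈ -3.6765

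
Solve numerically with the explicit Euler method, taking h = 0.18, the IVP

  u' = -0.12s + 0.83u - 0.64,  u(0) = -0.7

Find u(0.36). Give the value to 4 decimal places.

-1.1763

Euler: u_{n+1} = u_n + h·f(s_n, u_n).
s=0.000000, u=-0.700000: f=-1.221000 → u ← -0.700000 + 0.18·(-1.221000) = -0.919780
s=0.180000, u=-0.919780: f=-1.425017 → u ← -0.919780 + 0.18·(-1.425017) = -1.176283
u(0.36) ≈ -1.1763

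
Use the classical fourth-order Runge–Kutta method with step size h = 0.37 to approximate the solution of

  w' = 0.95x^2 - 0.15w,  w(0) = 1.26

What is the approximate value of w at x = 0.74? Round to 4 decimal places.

RK4: k1 = f(x_n, w_n); k2 = f(x_n + h/2, w_n + (h/2)·k1); k3 = f(x_n + h/2, w_n + (h/2)·k2); k4 = f(x_n + h, w_n + h·k3); w_{n+1} = w_n + (h/6)·(k1 + 2k2 + 2k3 + k4).
x=0.000000, w=1.260000:
  k1 = f(0.000000, 1.260000) = -0.189000
  k2 = f(0.185000, 1.225035) = -0.151242
  k3 = f(0.185000, 1.232020) = -0.152289
  k4 = f(0.370000, 1.203653) = -0.050493
  w ← 1.260000 + (0.37/6)·(k1 + 2k2 + 2k3 + k4) = 1.207796
x=0.370000, w=1.207796:
  k1 = f(0.370000, 1.207796) = -0.051114
  k2 = f(0.555000, 1.198340) = 0.112873
  k3 = f(0.555000, 1.228677) = 0.108322
  k4 = f(0.740000, 1.247875) = 0.333039
  w ← 1.207796 + (0.37/6)·(k1 + 2k2 + 2k3 + k4) = 1.252462
w(0.74) ≈ 1.2525

1.2525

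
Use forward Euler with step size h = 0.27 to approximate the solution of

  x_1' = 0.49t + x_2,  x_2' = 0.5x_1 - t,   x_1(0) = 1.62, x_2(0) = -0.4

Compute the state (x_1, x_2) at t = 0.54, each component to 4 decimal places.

Euler on (x_1,x_2): x_1_{n+1} = x_1_n + h·x_1', x_2_{n+1} = x_2_n + h·x_2'.
0.000000: (1.620000, -0.400000); f=(-0.400000, 0.810000) → (1.512000, -0.181300)
0.270000: (1.512000, -0.181300); f=(-0.049000, 0.486000) → (1.498770, -0.050080)
(x_1(0.54), x_2(0.54)) ≈ (1.4988, -0.0501)

1.4988, -0.0501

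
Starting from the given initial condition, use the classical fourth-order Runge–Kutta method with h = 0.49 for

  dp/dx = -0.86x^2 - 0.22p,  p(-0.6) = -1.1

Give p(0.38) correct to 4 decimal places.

RK4: k1 = f(x_n, p_n); k2 = f(x_n + h/2, p_n + (h/2)·k1); k3 = f(x_n + h/2, p_n + (h/2)·k2); k4 = f(x_n + h, p_n + h·k3); p_{n+1} = p_n + (h/6)·(k1 + 2k2 + 2k3 + k4).
x=-0.600000, p=-1.100000:
  k1 = f(-0.600000, -1.100000) = -0.067600
  k2 = f(-0.355000, -1.116562) = 0.137262
  k3 = f(-0.355000, -1.066371) = 0.126220
  k4 = f(-0.110000, -1.038152) = 0.217987
  p ← -1.100000 + (0.49/6)·(k1 + 2k2 + 2k3 + k4) = -1.044683
x=-0.110000, p=-1.044683:
  k1 = f(-0.110000, -1.044683) = 0.219424
  k2 = f(0.135000, -0.990924) = 0.202330
  k3 = f(0.135000, -0.995112) = 0.203251
  k4 = f(0.380000, -0.945090) = 0.083736
  p ← -1.044683 + (0.49/6)·(k1 + 2k2 + 2k3 + k4) = -0.953680
p(0.38) ≈ -0.9537

-0.9537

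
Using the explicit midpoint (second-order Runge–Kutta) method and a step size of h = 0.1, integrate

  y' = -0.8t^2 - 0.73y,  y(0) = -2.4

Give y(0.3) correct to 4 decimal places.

Midpoint: k1 = f(t_n, y_n); k2 = f(t_n + h/2, y_n + (h/2)·k1); y_{n+1} = y_n + h·k2.
t=0.000000, y=-2.400000:
  k1 = f(0.000000, -2.400000) = 1.752000
  k2 = f(0.050000, -2.312400) = 1.686052
  y ← -2.400000 + 0.1·1.686052 = -2.231395
t=0.100000, y=-2.231395:
  k1 = f(0.100000, -2.231395) = 1.620918
  k2 = f(0.150000, -2.150349) = 1.551755
  y ← -2.231395 + 0.1·1.551755 = -2.076219
t=0.200000, y=-2.076219:
  k1 = f(0.200000, -2.076219) = 1.483640
  k2 = f(0.250000, -2.002037) = 1.411487
  y ← -2.076219 + 0.1·1.411487 = -1.935071
y(0.3) ≈ -1.9351

-1.9351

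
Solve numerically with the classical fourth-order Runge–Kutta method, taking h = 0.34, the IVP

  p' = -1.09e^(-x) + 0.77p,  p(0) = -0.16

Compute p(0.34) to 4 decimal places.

RK4: k1 = f(x_n, p_n); k2 = f(x_n + h/2, p_n + (h/2)·k1); k3 = f(x_n + h/2, p_n + (h/2)·k2); k4 = f(x_n + h, p_n + h·k3); p_{n+1} = p_n + (h/6)·(k1 + 2k2 + 2k3 + k4).
x=0.000000, p=-0.160000:
  k1 = f(0.000000, -0.160000) = -1.213200
  k2 = f(0.170000, -0.366244) = -1.201603
  k3 = f(0.170000, -0.364272) = -1.200084
  k4 = f(0.340000, -0.568029) = -1.213212
  p ← -0.160000 + (0.34/6)·(k1 + 2k2 + 2k3 + k4) = -0.569688
p(0.34) ≈ -0.5697

-0.5697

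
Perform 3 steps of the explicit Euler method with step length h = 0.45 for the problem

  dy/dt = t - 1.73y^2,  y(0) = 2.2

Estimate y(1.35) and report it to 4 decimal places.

Euler: y_{n+1} = y_n + h·f(t_n, y_n).
t=0.000000, y=2.200000: f=-8.373200 → y ← 2.200000 + 0.45·(-8.373200) = -1.567940
t=0.450000, y=-1.567940: f=-3.803094 → y ← -1.567940 + 0.45·(-3.803094) = -3.279332
t=0.900000, y=-3.279332: f=-17.704455 → y ← -3.279332 + 0.45·(-17.704455) = -11.246337
y(1.35) ≈ -11.2463

-11.2463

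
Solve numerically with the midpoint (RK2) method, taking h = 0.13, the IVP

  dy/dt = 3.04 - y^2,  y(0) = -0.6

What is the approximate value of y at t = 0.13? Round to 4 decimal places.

-0.2284

Midpoint: k1 = f(t_n, y_n); k2 = f(t_n + h/2, y_n + (h/2)·k1); y_{n+1} = y_n + h·k2.
t=0.000000, y=-0.600000:
  k1 = f(0.000000, -0.600000) = 2.680000
  k2 = f(0.065000, -0.425800) = 2.858694
  y ← -0.600000 + 0.13·2.858694 = -0.228370
y(0.13) ≈ -0.2284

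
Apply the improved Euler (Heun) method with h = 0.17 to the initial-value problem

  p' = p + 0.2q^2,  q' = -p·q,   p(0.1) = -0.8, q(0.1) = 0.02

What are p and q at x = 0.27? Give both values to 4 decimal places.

Heun on (p,q): k1 = f(x_n, state_n); k2 = f(x_n + h, state_n + h·k1); state_{n+1} = state_n + (h/2)·(k1 + k2).
0.100000: (-0.800000, 0.020000)
  k1 = (-0.799920, 0.016000)
  predictor → (-0.935986, 0.022720)
  k2 = (-0.935883, 0.021266)
  → (-0.947543, 0.023168)
(p(0.27), q(0.27)) ≈ (-0.9475, 0.0232)

-0.9475, 0.0232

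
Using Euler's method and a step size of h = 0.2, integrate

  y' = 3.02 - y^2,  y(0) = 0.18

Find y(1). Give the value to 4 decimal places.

1.7170

Euler: y_{n+1} = y_n + h·f(t_n, y_n).
t=0.000000, y=0.180000: f=2.987600 → y ← 0.180000 + 0.2·2.987600 = 0.777520
t=0.200000, y=0.777520: f=2.415463 → y ← 0.777520 + 0.2·2.415463 = 1.260613
t=0.400000, y=1.260613: f=1.430856 → y ← 1.260613 + 0.2·1.430856 = 1.546784
t=0.600000, y=1.546784: f=0.627460 → y ← 1.546784 + 0.2·0.627460 = 1.672276
t=0.800000, y=1.672276: f=0.223494 → y ← 1.672276 + 0.2·0.223494 = 1.716975
y(1) ≈ 1.7170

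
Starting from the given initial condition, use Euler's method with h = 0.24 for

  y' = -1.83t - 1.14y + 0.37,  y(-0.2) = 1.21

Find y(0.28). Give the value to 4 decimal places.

Euler: y_{n+1} = y_n + h·f(t_n, y_n).
t=-0.200000, y=1.210000: f=-0.643400 → y ← 1.210000 + 0.24·(-0.643400) = 1.055584
t=0.040000, y=1.055584: f=-0.906566 → y ← 1.055584 + 0.24·(-0.906566) = 0.838008
y(0.28) ≈ 0.8380

0.8380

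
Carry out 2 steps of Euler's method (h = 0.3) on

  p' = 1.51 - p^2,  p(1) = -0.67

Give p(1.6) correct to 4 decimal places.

Euler: p_{n+1} = p_n + h·f(s_n, p_n).
s=1.000000, p=-0.670000: f=1.061100 → p ← -0.670000 + 0.3·1.061100 = -0.351670
s=1.300000, p=-0.351670: f=1.386328 → p ← -0.351670 + 0.3·1.386328 = 0.064228
p(1.6) ≈ 0.0642

0.0642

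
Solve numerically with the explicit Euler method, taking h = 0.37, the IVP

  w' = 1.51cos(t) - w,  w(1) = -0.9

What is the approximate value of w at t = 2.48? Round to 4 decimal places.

Euler: w_{n+1} = w_n + h·f(t_n, w_n).
t=1.000000, w=-0.900000: f=1.715856 → w ← -0.900000 + 0.37·1.715856 = -0.265133
t=1.370000, w=-0.265133: f=0.566302 → w ← -0.265133 + 0.37·0.566302 = -0.055601
t=1.740000, w=-0.055601: f=-0.198679 → w ← -0.055601 + 0.37·(-0.198679) = -0.129112
t=2.110000, w=-0.129112: f=-0.646201 → w ← -0.129112 + 0.37·(-0.646201) = -0.368207
w(2.48) ≈ -0.3682

-0.3682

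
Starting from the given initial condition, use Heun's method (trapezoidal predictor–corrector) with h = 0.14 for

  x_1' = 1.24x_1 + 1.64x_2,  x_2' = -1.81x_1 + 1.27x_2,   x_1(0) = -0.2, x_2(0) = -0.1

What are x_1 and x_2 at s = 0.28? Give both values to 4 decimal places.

Heun on (x_1,x_2): k1 = f(s_n, state_n); k2 = f(s_n + h, state_n + h·k1); state_{n+1} = state_n + (h/2)·(k1 + k2).
0.000000: (-0.200000, -0.100000)
  k1 = (-0.412000, 0.235000)
  predictor → (-0.257680, -0.067100)
  k2 = (-0.429567, 0.381184)
  → (-0.258910, -0.056867)
0.140000: (-0.258910, -0.056867)
  k1 = (-0.414310, 0.396405)
  predictor → (-0.316913, -0.001370)
  k2 = (-0.395220, 0.571872)
  → (-0.315577, 0.010912)
(x_1(0.28), x_2(0.28)) ≈ (-0.3156, 0.0109)

-0.3156, 0.0109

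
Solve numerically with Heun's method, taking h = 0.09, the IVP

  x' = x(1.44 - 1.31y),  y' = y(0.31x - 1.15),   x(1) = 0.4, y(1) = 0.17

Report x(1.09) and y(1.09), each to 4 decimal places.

0.4466, 0.1551

Heun on (x,y): k1 = f(t_n, state_n); k2 = f(t_n + h, state_n + h·k1); state_{n+1} = state_n + (h/2)·(k1 + k2).
1.000000: (0.400000, 0.170000)
  k1 = (0.486920, -0.174420)
  predictor → (0.443823, 0.154302)
  k2 = (0.549392, -0.156218)
  → (0.446634, 0.155121)
(x(1.09), y(1.09)) ≈ (0.4466, 0.1551)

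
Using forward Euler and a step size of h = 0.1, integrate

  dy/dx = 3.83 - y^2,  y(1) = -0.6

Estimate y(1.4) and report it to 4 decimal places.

0.8626

Euler: y_{n+1} = y_n + h·f(x_n, y_n).
x=1.000000, y=-0.600000: f=3.470000 → y ← -0.600000 + 0.1·3.470000 = -0.253000
x=1.100000, y=-0.253000: f=3.765991 → y ← -0.253000 + 0.1·3.765991 = 0.123599
x=1.200000, y=0.123599: f=3.814723 → y ← 0.123599 + 0.1·3.814723 = 0.505071
x=1.300000, y=0.505071: f=3.574903 → y ← 0.505071 + 0.1·3.574903 = 0.862562
y(1.4) ≈ 0.8626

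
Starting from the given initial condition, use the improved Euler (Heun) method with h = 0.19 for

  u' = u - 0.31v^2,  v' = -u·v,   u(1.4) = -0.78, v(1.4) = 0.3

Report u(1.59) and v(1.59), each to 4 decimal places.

Heun on (u,v): k1 = f(x_n, state_n); k2 = f(x_n + h, state_n + h·k1); state_{n+1} = state_n + (h/2)·(k1 + k2).
1.400000: (-0.780000, 0.300000)
  k1 = (-0.807900, 0.234000)
  predictor → (-0.933501, 0.344460)
  k2 = (-0.970283, 0.321554)
  → (-0.948927, 0.352778)
(u(1.59), v(1.59)) ≈ (-0.9489, 0.3528)

-0.9489, 0.3528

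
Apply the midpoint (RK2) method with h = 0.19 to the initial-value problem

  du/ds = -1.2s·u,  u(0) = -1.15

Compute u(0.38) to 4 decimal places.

Midpoint: k1 = f(s_n, u_n); k2 = f(s_n + h/2, u_n + (h/2)·k1); u_{n+1} = u_n + h·k2.
s=0.000000, u=-1.150000:
  k1 = f(0.000000, -1.150000) = 0.000000
  k2 = f(0.095000, -1.150000) = 0.131100
  u ← -1.150000 + 0.19·0.131100 = -1.125091
s=0.190000, u=-1.125091:
  k1 = f(0.190000, -1.125091) = 0.256521
  k2 = f(0.285000, -1.100722) = 0.376447
  u ← -1.125091 + 0.19·0.376447 = -1.053566
u(0.38) ≈ -1.0536

-1.0536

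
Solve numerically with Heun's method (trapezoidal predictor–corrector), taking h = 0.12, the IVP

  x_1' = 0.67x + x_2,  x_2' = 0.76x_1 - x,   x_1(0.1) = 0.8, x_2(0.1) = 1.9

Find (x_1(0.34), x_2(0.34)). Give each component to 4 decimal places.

1.3069, 2.0377

Heun on (x_1,x_2): k1 = f(x_n, state_n); k2 = f(x_n + h, state_n + h·k1); state_{n+1} = state_n + (h/2)·(k1 + k2).
0.100000: (0.800000, 1.900000)
  k1 = (1.967000, 0.508000)
  predictor → (1.036040, 1.960960)
  k2 = (2.108360, 0.567390)
  → (1.044522, 1.964523)
0.220000: (1.044522, 1.964523)
  k1 = (2.111923, 0.573836)
  predictor → (1.297952, 2.033384)
  k2 = (2.261184, 0.646444)
  → (1.306908, 2.037740)
(x_1(0.34), x_2(0.34)) ≈ (1.3069, 2.0377)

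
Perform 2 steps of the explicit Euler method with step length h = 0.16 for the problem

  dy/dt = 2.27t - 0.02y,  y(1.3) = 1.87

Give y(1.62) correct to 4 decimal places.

2.8590

Euler: y_{n+1} = y_n + h·f(t_n, y_n).
t=1.300000, y=1.870000: f=2.913600 → y ← 1.870000 + 0.16·2.913600 = 2.336176
t=1.460000, y=2.336176: f=3.267476 → y ← 2.336176 + 0.16·3.267476 = 2.858972
y(1.62) ≈ 2.8590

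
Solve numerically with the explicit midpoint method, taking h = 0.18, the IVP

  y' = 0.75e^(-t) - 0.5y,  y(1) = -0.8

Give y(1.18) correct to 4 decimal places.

-0.6881

Midpoint: k1 = f(t_n, y_n); k2 = f(t_n + h/2, y_n + (h/2)·k1); y_{n+1} = y_n + h·k2.
t=1.000000, y=-0.800000:
  k1 = f(1.000000, -0.800000) = 0.675910
  k2 = f(1.090000, -0.739168) = 0.621746
  y ← -0.800000 + 0.18·0.621746 = -0.688086
y(1.18) ≈ -0.6881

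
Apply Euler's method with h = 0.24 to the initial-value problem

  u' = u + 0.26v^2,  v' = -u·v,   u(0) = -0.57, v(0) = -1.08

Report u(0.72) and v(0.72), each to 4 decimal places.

-0.7334, -1.6495

Euler on (u,v): u_{n+1} = u_n + h·u', v_{n+1} = v_n + h·v'.
0.000000: (-0.570000, -1.080000); f=(-0.266736, -0.615600) → (-0.634017, -1.227744)
0.240000: (-0.634017, -1.227744); f=(-0.242104, -0.778410) → (-0.692122, -1.414562)
0.480000: (-0.692122, -1.414562); f=(-0.171865, -0.979049) → (-0.733369, -1.649534)
(u(0.72), v(0.72)) ≈ (-0.7334, -1.6495)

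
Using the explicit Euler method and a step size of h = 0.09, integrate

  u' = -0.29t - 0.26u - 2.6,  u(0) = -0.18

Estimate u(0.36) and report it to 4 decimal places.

-1.0813

Euler: u_{n+1} = u_n + h·f(t_n, u_n).
t=0.000000, u=-0.180000: f=-2.553200 → u ← -0.180000 + 0.09·(-2.553200) = -0.409788
t=0.090000, u=-0.409788: f=-2.519555 → u ← -0.409788 + 0.09·(-2.519555) = -0.636548
t=0.180000, u=-0.636548: f=-2.486698 → u ← -0.636548 + 0.09·(-2.486698) = -0.860351
t=0.270000, u=-0.860351: f=-2.454609 → u ← -0.860351 + 0.09·(-2.454609) = -1.081266
u(0.36) ≈ -1.0813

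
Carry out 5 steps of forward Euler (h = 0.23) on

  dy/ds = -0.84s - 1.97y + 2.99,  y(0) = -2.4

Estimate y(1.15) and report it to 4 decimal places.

Euler: y_{n+1} = y_n + h·f(s_n, y_n).
s=0.000000, y=-2.400000: f=7.718000 → y ← -2.400000 + 0.23·7.718000 = -0.624860
s=0.230000, y=-0.624860: f=4.027774 → y ← -0.624860 + 0.23·4.027774 = 0.301528
s=0.460000, y=0.301528: f=2.009590 → y ← 0.301528 + 0.23·2.009590 = 0.763734
s=0.690000, y=0.763734: f=0.905845 → y ← 0.763734 + 0.23·0.905845 = 0.972078
s=0.920000, y=0.972078: f=0.302206 → y ← 0.972078 + 0.23·0.302206 = 1.041585
y(1.15) ≈ 1.0416

1.0416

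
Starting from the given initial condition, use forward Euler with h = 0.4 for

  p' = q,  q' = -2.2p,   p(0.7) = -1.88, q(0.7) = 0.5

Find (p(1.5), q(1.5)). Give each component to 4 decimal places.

Euler on (p,q): p_{n+1} = p_n + h·p', q_{n+1} = q_n + h·q'.
0.700000: (-1.880000, 0.500000); f=(0.500000, 4.136000) → (-1.680000, 2.154400)
1.100000: (-1.680000, 2.154400); f=(2.154400, 3.696000) → (-0.818240, 3.632800)
(p(1.5), q(1.5)) ≈ (-0.8182, 3.6328)

-0.8182, 3.6328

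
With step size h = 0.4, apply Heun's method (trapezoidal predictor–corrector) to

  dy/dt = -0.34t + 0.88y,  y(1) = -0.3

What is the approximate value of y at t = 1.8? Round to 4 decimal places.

-1.1155

Heun: k1 = f(t_n, y_n); k2 = f(t_n + h, y_n + h·k1); y_{n+1} = y_n + (h/2)·(k1 + k2).
t=1.000000, y=-0.300000:
  k1 = f(1.000000, -0.300000) = -0.604000
  k2 = f(1.400000, -0.541600) = -0.952608
  y ← -0.300000 + (0.4/2)·(-0.604000 + (-0.952608)) = -0.611322
t=1.400000, y=-0.611322:
  k1 = f(1.400000, -0.611322) = -1.013963
  k2 = f(1.800000, -1.016907) = -1.506878
  y ← -0.611322 + (0.4/2)·(-1.013963 + (-1.506878)) = -1.115490
y(1.8) ≈ -1.1155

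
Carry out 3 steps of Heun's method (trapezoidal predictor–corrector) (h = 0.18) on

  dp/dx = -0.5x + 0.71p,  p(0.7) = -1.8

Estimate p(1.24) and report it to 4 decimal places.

-2.9500

Heun: k1 = f(x_n, p_n); k2 = f(x_n + h, p_n + h·k1); p_{n+1} = p_n + (h/2)·(k1 + k2).
x=0.700000, p=-1.800000:
  k1 = f(0.700000, -1.800000) = -1.628000
  k2 = f(0.880000, -2.093040) = -1.926058
  p ← -1.800000 + (0.18/2)·(-1.628000 + (-1.926058)) = -2.119865
x=0.880000, p=-2.119865:
  k1 = f(0.880000, -2.119865) = -1.945104
  k2 = f(1.060000, -2.469984) = -2.283689
  p ← -2.119865 + (0.18/2)·(-1.945104 + (-2.283689)) = -2.500457
x=1.060000, p=-2.500457:
  k1 = f(1.060000, -2.500457) = -2.305324
  k2 = f(1.240000, -2.915415) = -2.689945
  p ← -2.500457 + (0.18/2)·(-2.305324 + (-2.689945)) = -2.950031
p(1.24) ≈ -2.9500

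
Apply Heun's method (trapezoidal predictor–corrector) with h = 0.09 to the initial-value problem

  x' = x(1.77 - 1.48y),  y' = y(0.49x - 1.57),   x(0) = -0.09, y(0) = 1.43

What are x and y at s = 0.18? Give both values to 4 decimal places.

Heun on (x,y): k1 = f(s_n, state_n); k2 = f(s_n + h, state_n + h·k1); state_{n+1} = state_n + (h/2)·(k1 + k2).
0.000000: (-0.090000, 1.430000)
  k1 = (0.031176, -2.308163)
  predictor → (-0.087194, 1.222265)
  k2 = (0.003396, -1.971178)
  → (-0.088444, 1.237430)
0.090000: (-0.088444, 1.237430)
  k1 = (0.005430, -1.996392)
  predictor → (-0.087956, 1.057754)
  k2 = (-0.017989, -1.706262)
  → (-0.089009, 1.070810)
(x(0.18), y(0.18)) ≈ (-0.0890, 1.0708)

-0.0890, 1.0708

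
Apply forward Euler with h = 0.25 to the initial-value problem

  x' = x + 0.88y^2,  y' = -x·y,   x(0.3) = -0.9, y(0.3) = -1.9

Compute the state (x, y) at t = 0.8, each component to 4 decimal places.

Euler on (x,y): x_{n+1} = x_n + h·x', y_{n+1} = y_n + h·y'.
0.300000: (-0.900000, -1.900000); f=(2.276800, -1.710000) → (-0.330800, -2.327500)
0.550000: (-0.330800, -2.327500); f=(4.436385, -0.769937) → (0.778296, -2.519984)
(x(0.8), y(0.8)) ≈ (0.7783, -2.5200)

0.7783, -2.5200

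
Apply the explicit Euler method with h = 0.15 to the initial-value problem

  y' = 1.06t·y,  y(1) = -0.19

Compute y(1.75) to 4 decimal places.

Euler: y_{n+1} = y_n + h·f(t_n, y_n).
t=1.000000, y=-0.190000: f=-0.201400 → y ← -0.190000 + 0.15·(-0.201400) = -0.220210
t=1.150000, y=-0.220210: f=-0.268436 → y ← -0.220210 + 0.15·(-0.268436) = -0.260475
t=1.300000, y=-0.260475: f=-0.358935 → y ← -0.260475 + 0.15·(-0.358935) = -0.314316
t=1.450000, y=-0.314316: f=-0.483103 → y ← -0.314316 + 0.15·(-0.483103) = -0.386781
t=1.600000, y=-0.386781: f=-0.655981 → y ← -0.386781 + 0.15·(-0.655981) = -0.485178
y(1.75) ≈ -0.4852

-0.4852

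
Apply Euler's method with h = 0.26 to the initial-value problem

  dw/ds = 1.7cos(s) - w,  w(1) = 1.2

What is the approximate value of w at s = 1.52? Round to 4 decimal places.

Euler: w_{n+1} = w_n + h·f(s_n, w_n).
s=1.000000, w=1.200000: f=-0.281486 → w ← 1.200000 + 0.26·(-0.281486) = 1.126814
s=1.260000, w=1.126814: f=-0.606925 → w ← 1.126814 + 0.26·(-0.606925) = 0.969013
w(1.52) ≈ 0.9690

0.9690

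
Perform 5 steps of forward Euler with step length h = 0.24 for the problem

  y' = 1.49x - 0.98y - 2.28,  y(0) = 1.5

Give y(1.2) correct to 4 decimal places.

-0.6463

Euler: y_{n+1} = y_n + h·f(x_n, y_n).
x=0.000000, y=1.500000: f=-3.750000 → y ← 1.500000 + 0.24·(-3.750000) = 0.600000
x=0.240000, y=0.600000: f=-2.510400 → y ← 0.600000 + 0.24·(-2.510400) = -0.002496
x=0.480000, y=-0.002496: f=-1.562354 → y ← -0.002496 + 0.24·(-1.562354) = -0.377461
x=0.720000, y=-0.377461: f=-0.837288 → y ← -0.377461 + 0.24·(-0.837288) = -0.578410
x=0.960000, y=-0.578410: f=-0.282758 → y ← -0.578410 + 0.24·(-0.282758) = -0.646272
y(1.2) ≈ -0.6463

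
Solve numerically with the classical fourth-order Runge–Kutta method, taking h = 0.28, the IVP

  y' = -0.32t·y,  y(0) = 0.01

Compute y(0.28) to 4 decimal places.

0.0099

RK4: k1 = f(t_n, y_n); k2 = f(t_n + h/2, y_n + (h/2)·k1); k3 = f(t_n + h/2, y_n + (h/2)·k2); k4 = f(t_n + h, y_n + h·k3); y_{n+1} = y_n + (h/6)·(k1 + 2k2 + 2k3 + k4).
t=0.000000, y=0.010000:
  k1 = f(0.000000, 0.010000) = 0.000000
  k2 = f(0.140000, 0.010000) = -0.000448
  k3 = f(0.140000, 0.009937) = -0.000445
  k4 = f(0.280000, 0.009875) = -0.000885
  y ← 0.010000 + (0.28/6)·(k1 + 2k2 + 2k3 + k4) = 0.009875
y(0.28) ≈ 0.0099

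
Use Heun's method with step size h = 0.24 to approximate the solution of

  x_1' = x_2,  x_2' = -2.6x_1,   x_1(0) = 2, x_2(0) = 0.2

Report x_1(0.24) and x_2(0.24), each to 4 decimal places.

Heun on (x_1,x_2): k1 = f(s_n, state_n); k2 = f(s_n + h, state_n + h·k1); state_{n+1} = state_n + (h/2)·(k1 + k2).
0.000000: (2.000000, 0.200000)
  k1 = (0.200000, -5.200000)
  predictor → (2.048000, -1.048000)
  k2 = (-1.048000, -5.324800)
  → (1.898240, -1.062976)
(x_1(0.24), x_2(0.24)) ≈ (1.8982, -1.0630)

1.8982, -1.0630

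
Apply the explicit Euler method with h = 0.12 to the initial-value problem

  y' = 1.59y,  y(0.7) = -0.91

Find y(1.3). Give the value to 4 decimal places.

Euler: y_{n+1} = y_n + h·f(s_n, y_n).
s=0.700000, y=-0.910000: f=-1.446900 → y ← -0.910000 + 0.12·(-1.446900) = -1.083628
s=0.820000, y=-1.083628: f=-1.722969 → y ← -1.083628 + 0.12·(-1.722969) = -1.290384
s=0.940000, y=-1.290384: f=-2.051711 → y ← -1.290384 + 0.12·(-2.051711) = -1.536590
s=1.060000, y=-1.536590: f=-2.443177 → y ← -1.536590 + 0.12·(-2.443177) = -1.829771
s=1.180000, y=-1.829771: f=-2.909336 → y ← -1.829771 + 0.12·(-2.909336) = -2.178891
y(1.3) ≈ -2.1789

-2.1789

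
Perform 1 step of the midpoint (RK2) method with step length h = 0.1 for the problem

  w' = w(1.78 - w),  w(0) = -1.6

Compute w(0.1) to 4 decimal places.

Midpoint: k1 = f(x_n, w_n); k2 = f(x_n + h/2, w_n + (h/2)·k1); w_{n+1} = w_n + h·k2.
x=0.000000, w=-1.600000:
  k1 = f(0.000000, -1.600000) = -5.408000
  k2 = f(0.050000, -1.870400) = -6.827708
  w ← -1.600000 + 0.1·(-6.827708) = -2.282771
w(0.1) ≈ -2.2828

-2.2828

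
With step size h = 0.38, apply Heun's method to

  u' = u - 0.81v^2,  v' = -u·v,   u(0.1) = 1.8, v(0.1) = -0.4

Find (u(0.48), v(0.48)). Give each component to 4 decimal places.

2.5775, -0.2047

Heun on (u,v): k1 = f(t_n, state_n); k2 = f(t_n + h, state_n + h·k1); state_{n+1} = state_n + (h/2)·(k1 + k2).
0.100000: (1.800000, -0.400000)
  k1 = (1.670400, 0.720000)
  predictor → (2.434752, -0.126400)
  k2 = (2.421811, 0.307753)
  → (2.577520, -0.204727)
(u(0.48), v(0.48)) ≈ (2.5775, -0.2047)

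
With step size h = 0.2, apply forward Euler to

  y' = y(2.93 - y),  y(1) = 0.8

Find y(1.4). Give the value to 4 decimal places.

Euler: y_{n+1} = y_n + h·f(x_n, y_n).
x=1.000000, y=0.800000: f=1.704000 → y ← 0.800000 + 0.2·1.704000 = 1.140800
x=1.200000, y=1.140800: f=2.041119 → y ← 1.140800 + 0.2·2.041119 = 1.549024
y(1.4) ≈ 1.5490

1.5490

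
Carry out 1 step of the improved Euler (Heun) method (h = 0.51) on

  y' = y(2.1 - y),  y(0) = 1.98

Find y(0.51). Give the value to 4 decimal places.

2.0400

Heun: k1 = f(x_n, y_n); k2 = f(x_n + h, y_n + h·k1); y_{n+1} = y_n + (h/2)·(k1 + k2).
x=0.000000, y=1.980000:
  k1 = f(0.000000, 1.980000) = 0.237600
  k2 = f(0.510000, 2.101176) = -0.002471
  y ← 1.980000 + (0.51/2)·(0.237600 + (-0.002471)) = 2.039958
y(0.51) ≈ 2.0400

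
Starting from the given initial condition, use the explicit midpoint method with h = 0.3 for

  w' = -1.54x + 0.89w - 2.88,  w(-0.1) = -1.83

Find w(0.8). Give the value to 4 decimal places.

-8.5486

Midpoint: k1 = f(x_n, w_n); k2 = f(x_n + h/2, w_n + (h/2)·k1); w_{n+1} = w_n + h·k2.
x=-0.100000, w=-1.830000:
  k1 = f(-0.100000, -1.830000) = -4.354700
  k2 = f(0.050000, -2.483205) = -5.167052
  w ← -1.830000 + 0.3·(-5.167052) = -3.380116
x=0.200000, w=-3.380116:
  k1 = f(0.200000, -3.380116) = -6.196303
  k2 = f(0.350000, -4.309561) = -7.254509
  w ← -3.380116 + 0.3·(-7.254509) = -5.556469
x=0.500000, w=-5.556469:
  k1 = f(0.500000, -5.556469) = -8.595257
  k2 = f(0.650000, -6.845757) = -9.973724
  w ← -5.556469 + 0.3·(-9.973724) = -8.548586
w(0.8) ≈ -8.5486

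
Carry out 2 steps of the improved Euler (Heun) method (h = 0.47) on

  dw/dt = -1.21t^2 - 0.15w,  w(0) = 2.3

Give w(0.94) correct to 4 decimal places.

1.6296

Heun: k1 = f(t_n, w_n); k2 = f(t_n + h, w_n + h·k1); w_{n+1} = w_n + (h/2)·(k1 + k2).
t=0.000000, w=2.300000:
  k1 = f(0.000000, 2.300000) = -0.345000
  k2 = f(0.470000, 2.137850) = -0.587966
  w ← 2.300000 + (0.47/2)·(-0.345000 + (-0.587966)) = 2.080753
t=0.470000, w=2.080753:
  k1 = f(0.470000, 2.080753) = -0.579402
  k2 = f(0.940000, 1.808434) = -1.340421
  w ← 2.080753 + (0.47/2)·(-0.579402 + (-1.340421)) = 1.629594
w(0.94) ≈ 1.6296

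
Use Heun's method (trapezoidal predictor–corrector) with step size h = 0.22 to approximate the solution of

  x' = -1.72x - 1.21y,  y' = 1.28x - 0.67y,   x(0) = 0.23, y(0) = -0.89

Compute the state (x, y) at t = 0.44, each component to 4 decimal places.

0.3483, -0.5002

Heun on (x,y): k1 = f(t_n, state_n); k2 = f(t_n + h, state_n + h·k1); state_{n+1} = state_n + (h/2)·(k1 + k2).
0.000000: (0.230000, -0.890000)
  k1 = (0.681300, 0.890700)
  predictor → (0.379886, -0.694046)
  k2 = (0.186392, 0.951265)
  → (0.325446, -0.687384)
0.220000: (0.325446, -0.687384)
  k1 = (0.271967, 0.877118)
  predictor → (0.385279, -0.494418)
  k2 = (-0.064434, 0.824417)
  → (0.348275, -0.500215)
(x(0.44), y(0.44)) ≈ (0.3483, -0.5002)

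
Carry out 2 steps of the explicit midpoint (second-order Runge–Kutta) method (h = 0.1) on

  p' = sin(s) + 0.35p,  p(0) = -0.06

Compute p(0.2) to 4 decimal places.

-0.0441

Midpoint: k1 = f(s_n, p_n); k2 = f(s_n + h/2, p_n + (h/2)·k1); p_{n+1} = p_n + h·k2.
s=0.000000, p=-0.060000:
  k1 = f(0.000000, -0.060000) = -0.021000
  k2 = f(0.050000, -0.061050) = 0.028612
  p ← -0.060000 + 0.1·0.028612 = -0.057139
s=0.100000, p=-0.057139:
  k1 = f(0.100000, -0.057139) = 0.079835
  k2 = f(0.150000, -0.053147) = 0.130837
  p ← -0.057139 + 0.1·0.130837 = -0.044055
p(0.2) ≈ -0.0441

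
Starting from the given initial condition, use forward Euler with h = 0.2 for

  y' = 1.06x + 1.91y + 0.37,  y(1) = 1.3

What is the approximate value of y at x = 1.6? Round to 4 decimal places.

4.8023

Euler: y_{n+1} = y_n + h·f(x_n, y_n).
x=1.000000, y=1.300000: f=3.913000 → y ← 1.300000 + 0.2·3.913000 = 2.082600
x=1.200000, y=2.082600: f=5.619766 → y ← 2.082600 + 0.2·5.619766 = 3.206553
x=1.400000, y=3.206553: f=7.978517 → y ← 3.206553 + 0.2·7.978517 = 4.802257
y(1.6) ≈ 4.8023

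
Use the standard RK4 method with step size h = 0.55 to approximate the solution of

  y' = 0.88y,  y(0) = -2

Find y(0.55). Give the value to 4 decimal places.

RK4: k1 = f(x_n, y_n); k2 = f(x_n + h/2, y_n + (h/2)·k1); k3 = f(x_n + h/2, y_n + (h/2)·k2); k4 = f(x_n + h, y_n + h·k3); y_{n+1} = y_n + (h/6)·(k1 + 2k2 + 2k3 + k4).
x=0.000000, y=-2.000000:
  k1 = f(0.000000, -2.000000) = -1.760000
  k2 = f(0.275000, -2.484000) = -2.185920
  k3 = f(0.275000, -2.601128) = -2.288993
  k4 = f(0.550000, -3.258946) = -2.867872
  y ← -2.000000 + (0.55/6)·(k1 + 2k2 + 2k3 + k4) = -3.244622
y(0.55) ≈ -3.2446

-3.2446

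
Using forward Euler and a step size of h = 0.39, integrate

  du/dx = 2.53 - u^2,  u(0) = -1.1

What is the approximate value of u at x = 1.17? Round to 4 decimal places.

1.2266

Euler: u_{n+1} = u_n + h·f(x_n, u_n).
x=0.000000, u=-1.100000: f=1.320000 → u ← -1.100000 + 0.39·1.320000 = -0.585200
x=0.390000, u=-0.585200: f=2.187541 → u ← -0.585200 + 0.39·2.187541 = 0.267941
x=0.780000, u=0.267941: f=2.458208 → u ← 0.267941 + 0.39·2.458208 = 1.226642
u(1.17) ≈ 1.2266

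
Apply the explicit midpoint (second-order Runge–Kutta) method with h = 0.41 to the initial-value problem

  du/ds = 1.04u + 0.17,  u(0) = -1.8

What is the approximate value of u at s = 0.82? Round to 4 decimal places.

Midpoint: k1 = f(s_n, u_n); k2 = f(s_n + h/2, u_n + (h/2)·k1); u_{n+1} = u_n + h·k2.
s=0.000000, u=-1.800000:
  k1 = f(0.000000, -1.800000) = -1.702000
  k2 = f(0.205000, -2.148910) = -2.064866
  u ← -1.800000 + 0.41·(-2.064866) = -2.646595
s=0.410000, u=-2.646595:
  k1 = f(0.410000, -2.646595) = -2.582459
  k2 = f(0.615000, -3.175999) = -3.133039
  u ← -2.646595 + 0.41·(-3.133039) = -3.931141
u(0.82) ≈ -3.9311

-3.9311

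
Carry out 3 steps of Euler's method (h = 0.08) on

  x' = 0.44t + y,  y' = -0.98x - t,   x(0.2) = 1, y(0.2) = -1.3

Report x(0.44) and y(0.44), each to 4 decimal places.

0.6950, -1.5792

Euler on (x,y): x_{n+1} = x_n + h·x', y_{n+1} = y_n + h·y'.
0.200000: (1.000000, -1.300000); f=(-1.212000, -1.180000) → (0.903040, -1.394400)
0.280000: (0.903040, -1.394400); f=(-1.271200, -1.164979) → (0.801344, -1.487598)
0.360000: (0.801344, -1.487598); f=(-1.329198, -1.145317) → (0.695008, -1.579224)
(x(0.44), y(0.44)) ≈ (0.6950, -1.5792)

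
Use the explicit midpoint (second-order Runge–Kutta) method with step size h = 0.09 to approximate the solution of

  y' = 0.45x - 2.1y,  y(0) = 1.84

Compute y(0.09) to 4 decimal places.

Midpoint: k1 = f(x_n, y_n); k2 = f(x_n + h/2, y_n + (h/2)·k1); y_{n+1} = y_n + h·k2.
x=0.000000, y=1.840000:
  k1 = f(0.000000, 1.840000) = -3.864000
  k2 = f(0.045000, 1.666120) = -3.478602
  y ← 1.840000 + 0.09·(-3.478602) = 1.526926
y(0.09) ≈ 1.5269

1.5269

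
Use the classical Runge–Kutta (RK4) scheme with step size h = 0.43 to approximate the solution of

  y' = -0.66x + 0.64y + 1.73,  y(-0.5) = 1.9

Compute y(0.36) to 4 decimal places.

RK4: k1 = f(x_n, y_n); k2 = f(x_n + h/2, y_n + (h/2)·k1); k3 = f(x_n + h/2, y_n + (h/2)·k2); k4 = f(x_n + h, y_n + h·k3); y_{n+1} = y_n + (h/6)·(k1 + 2k2 + 2k3 + k4).
x=-0.500000, y=1.900000:
  k1 = f(-0.500000, 1.900000) = 3.276000
  k2 = f(-0.285000, 2.604340) = 3.584878
  k3 = f(-0.285000, 2.670749) = 3.627379
  k4 = f(-0.070000, 3.459773) = 3.990455
  y ← 1.900000 + (0.43/6)·(k1 + 2k2 + 2k3 + k4) = 3.454519
x=-0.070000, y=3.454519:
  k1 = f(-0.070000, 3.454519) = 3.987092
  k2 = f(0.145000, 4.311744) = 4.393816
  k3 = f(0.145000, 4.399190) = 4.449782
  k4 = f(0.360000, 5.367925) = 4.927872
  y ← 3.454519 + (0.43/6)·(k1 + 2k2 + 2k3 + k4) = 5.361008
y(0.36) ≈ 5.3610

5.3610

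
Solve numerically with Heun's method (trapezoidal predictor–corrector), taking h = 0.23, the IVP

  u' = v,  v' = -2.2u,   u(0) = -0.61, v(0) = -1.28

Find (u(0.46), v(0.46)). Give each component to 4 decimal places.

-1.0246, -0.4050

Heun on (u,v): k1 = f(x_n, state_n); k2 = f(x_n + h, state_n + h·k1); state_{n+1} = state_n + (h/2)·(k1 + k2).
0.000000: (-0.610000, -1.280000)
  k1 = (-1.280000, 1.342000)
  predictor → (-0.904400, -0.971340)
  k2 = (-0.971340, 1.989680)
  → (-0.868904, -0.896857)
0.230000: (-0.868904, -0.896857)
  k1 = (-0.896857, 1.911589)
  predictor → (-1.075181, -0.457191)
  k2 = (-0.457191, 2.365399)
  → (-1.024620, -0.405003)
(u(0.46), v(0.46)) ≈ (-1.0246, -0.4050)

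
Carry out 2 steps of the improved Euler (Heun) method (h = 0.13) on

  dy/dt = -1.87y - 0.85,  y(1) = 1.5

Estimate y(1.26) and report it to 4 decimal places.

0.7543

Heun: k1 = f(t_n, y_n); k2 = f(t_n + h, y_n + h·k1); y_{n+1} = y_n + (h/2)·(k1 + k2).
t=1.000000, y=1.500000:
  k1 = f(1.000000, 1.500000) = -3.655000
  k2 = f(1.130000, 1.024850) = -2.766469
  y ← 1.500000 + (0.13/2)·(-3.655000 + (-2.766469)) = 1.082604
t=1.130000, y=1.082604:
  k1 = f(1.130000, 1.082604) = -2.874470
  k2 = f(1.260000, 0.708923) = -2.175687
  y ← 1.082604 + (0.13/2)·(-2.874470 + (-2.175687)) = 0.754344
y(1.26) ≈ 0.7543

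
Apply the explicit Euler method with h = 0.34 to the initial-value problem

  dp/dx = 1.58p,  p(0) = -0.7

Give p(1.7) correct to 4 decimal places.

-6.0083

Euler: p_{n+1} = p_n + h·f(x_n, p_n).
x=0.000000, p=-0.700000: f=-1.106000 → p ← -0.700000 + 0.34·(-1.106000) = -1.076040
x=0.340000, p=-1.076040: f=-1.700143 → p ← -1.076040 + 0.34·(-1.700143) = -1.654089
x=0.680000, p=-1.654089: f=-2.613460 → p ← -1.654089 + 0.34·(-2.613460) = -2.542665
x=1.020000, p=-2.542665: f=-4.017411 → p ← -2.542665 + 0.34·(-4.017411) = -3.908585
x=1.360000, p=-3.908585: f=-6.175564 → p ← -3.908585 + 0.34·(-6.175564) = -6.008277
p(1.7) ≈ -6.0083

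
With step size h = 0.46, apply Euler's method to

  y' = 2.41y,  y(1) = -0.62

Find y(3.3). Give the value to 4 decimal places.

Euler: y_{n+1} = y_n + h·f(x_n, y_n).
x=1.000000, y=-0.620000: f=-1.494200 → y ← -0.620000 + 0.46·(-1.494200) = -1.307332
x=1.460000, y=-1.307332: f=-3.150670 → y ← -1.307332 + 0.46·(-3.150670) = -2.756640
x=1.920000, y=-2.756640: f=-6.643503 → y ← -2.756640 + 0.46·(-6.643503) = -5.812652
x=2.380000, y=-5.812652: f=-14.008490 → y ← -5.812652 + 0.46·(-14.008490) = -12.256557
x=2.840000, y=-12.256557: f=-29.538303 → y ← -12.256557 + 0.46·(-29.538303) = -25.844177
y(3.3) ≈ -25.8442

-25.8442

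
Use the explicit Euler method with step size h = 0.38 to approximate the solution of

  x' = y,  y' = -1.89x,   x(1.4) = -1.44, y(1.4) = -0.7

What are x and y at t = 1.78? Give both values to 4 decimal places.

-1.7060, 0.3342

Euler on (x,y): x_{n+1} = x_n + h·x', y_{n+1} = y_n + h·y'.
1.400000: (-1.440000, -0.700000); f=(-0.700000, 2.721600) → (-1.706000, 0.334208)
(x(1.78), y(1.78)) ≈ (-1.7060, 0.3342)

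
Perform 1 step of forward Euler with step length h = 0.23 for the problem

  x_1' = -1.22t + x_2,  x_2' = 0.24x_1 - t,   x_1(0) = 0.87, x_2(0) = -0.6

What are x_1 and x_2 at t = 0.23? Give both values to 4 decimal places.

0.7320, -0.5520

Euler on (x_1,x_2): x_1_{n+1} = x_1_n + h·x_1', x_2_{n+1} = x_2_n + h·x_2'.
0.000000: (0.870000, -0.600000); f=(-0.600000, 0.208800) → (0.732000, -0.551976)
(x_1(0.23), x_2(0.23)) ≈ (0.7320, -0.5520)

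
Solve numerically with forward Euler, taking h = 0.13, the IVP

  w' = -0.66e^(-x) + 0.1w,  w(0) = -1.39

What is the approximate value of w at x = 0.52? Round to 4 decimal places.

Euler: w_{n+1} = w_n + h·f(x_n, w_n).
x=0.000000, w=-1.390000: f=-0.799000 → w ← -1.390000 + 0.13·(-0.799000) = -1.493870
x=0.130000, w=-1.493870: f=-0.728930 → w ← -1.493870 + 0.13·(-0.728930) = -1.588631
x=0.260000, w=-1.588631: f=-0.667757 → w ← -1.588631 + 0.13·(-0.667757) = -1.675439
x=0.390000, w=-1.675439: f=-0.614401 → w ← -1.675439 + 0.13·(-0.614401) = -1.755312
w(0.52) ≈ -1.7553

-1.7553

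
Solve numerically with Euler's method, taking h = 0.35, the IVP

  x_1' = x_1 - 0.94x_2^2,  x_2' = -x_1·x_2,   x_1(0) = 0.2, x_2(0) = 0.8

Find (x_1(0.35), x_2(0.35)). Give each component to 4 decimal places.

0.0594, 0.7440

Euler on (x_1,x_2): x_1_{n+1} = x_1_n + h·x_1', x_2_{n+1} = x_2_n + h·x_2'.
0.000000: (0.200000, 0.800000); f=(-0.401600, -0.160000) → (0.059440, 0.744000)
(x_1(0.35), x_2(0.35)) ≈ (0.0594, 0.7440)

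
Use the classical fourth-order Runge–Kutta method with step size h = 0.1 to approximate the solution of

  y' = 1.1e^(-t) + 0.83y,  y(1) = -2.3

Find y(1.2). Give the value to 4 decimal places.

RK4: k1 = f(t_n, y_n); k2 = f(t_n + h/2, y_n + (h/2)·k1); k3 = f(t_n + h/2, y_n + (h/2)·k2); k4 = f(t_n + h, y_n + h·k3); y_{n+1} = y_n + (h/6)·(k1 + 2k2 + 2k3 + k4).
t=1.000000, y=-2.300000:
  k1 = f(1.000000, -2.300000) = -1.504333
  k2 = f(1.050000, -2.375217) = -1.586498
  k3 = f(1.050000, -2.379325) = -1.589908
  k4 = f(1.100000, -2.458991) = -1.674804
  y ← -2.300000 + (0.1/6)·(k1 + 2k2 + 2k3 + k4) = -2.458866
t=1.100000, y=-2.458866:
  k1 = f(1.100000, -2.458866) = -1.674700
  k2 = f(1.150000, -2.542601) = -1.762058
  k3 = f(1.150000, -2.546969) = -1.765684
  k4 = f(1.200000, -2.635434) = -1.856097
  y ← -2.458866 + (0.1/6)·(k1 + 2k2 + 2k3 + k4) = -2.635304
y(1.2) ≈ -2.6353

-2.6353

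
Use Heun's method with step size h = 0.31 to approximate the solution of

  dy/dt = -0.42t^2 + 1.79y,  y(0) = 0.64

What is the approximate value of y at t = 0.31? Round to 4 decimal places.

1.0874

Heun: k1 = f(t_n, y_n); k2 = f(t_n + h, y_n + h·k1); y_{n+1} = y_n + (h/2)·(k1 + k2).
t=0.000000, y=0.640000:
  k1 = f(0.000000, 0.640000) = 1.145600
  k2 = f(0.310000, 0.995136) = 1.740931
  y ← 0.640000 + (0.31/2)·(1.145600 + 1.740931) = 1.087412
y(0.31) ≈ 1.0874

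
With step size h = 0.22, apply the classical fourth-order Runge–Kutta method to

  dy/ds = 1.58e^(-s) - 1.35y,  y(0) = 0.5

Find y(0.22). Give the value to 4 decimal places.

RK4: k1 = f(s_n, y_n); k2 = f(s_n + h/2, y_n + (h/2)·k1); k3 = f(s_n + h/2, y_n + (h/2)·k2); k4 = f(s_n + h, y_n + h·k3); y_{n+1} = y_n + (h/6)·(k1 + 2k2 + 2k3 + k4).
s=0.000000, y=0.500000:
  k1 = f(0.000000, 0.500000) = 0.905000
  k2 = f(0.110000, 0.599550) = 0.606025
  k3 = f(0.110000, 0.566663) = 0.650423
  k4 = f(0.220000, 0.643093) = 0.399804
  y ← 0.500000 + (0.22/6)·(k1 + 2k2 + 2k3 + k4) = 0.639982
y(0.22) ≈ 0.6400

0.6400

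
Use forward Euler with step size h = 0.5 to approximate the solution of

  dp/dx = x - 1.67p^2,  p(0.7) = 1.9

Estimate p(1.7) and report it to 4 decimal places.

-0.6522

Euler: p_{n+1} = p_n + h·f(x_n, p_n).
x=0.700000, p=1.900000: f=-5.328700 → p ← 1.900000 + 0.5·(-5.328700) = -0.764350
x=1.200000, p=-0.764350: f=0.224334 → p ← -0.764350 + 0.5·0.224334 = -0.652183
p(1.7) ≈ -0.6522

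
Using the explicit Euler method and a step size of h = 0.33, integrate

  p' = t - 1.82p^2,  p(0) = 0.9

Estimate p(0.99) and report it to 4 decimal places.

Euler: p_{n+1} = p_n + h·f(t_n, p_n).
t=0.000000, p=0.900000: f=-1.474200 → p ← 0.900000 + 0.33·(-1.474200) = 0.413514
t=0.330000, p=0.413514: f=0.018791 → p ← 0.413514 + 0.33·0.018791 = 0.419715
t=0.660000, p=0.419715: f=0.339387 → p ← 0.419715 + 0.33·0.339387 = 0.531713
p(0.99) ≈ 0.5317

0.5317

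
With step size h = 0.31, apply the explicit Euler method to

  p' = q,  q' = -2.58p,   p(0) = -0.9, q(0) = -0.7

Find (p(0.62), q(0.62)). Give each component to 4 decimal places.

Euler on (p,q): p_{n+1} = p_n + h·p', q_{n+1} = q_n + h·q'.
0.000000: (-0.900000, -0.700000); f=(-0.700000, 2.322000) → (-1.117000, 0.019820)
0.310000: (-1.117000, 0.019820); f=(0.019820, 2.881860) → (-1.110856, 0.913197)
(p(0.62), q(0.62)) ≈ (-1.1109, 0.9132)

-1.1109, 0.9132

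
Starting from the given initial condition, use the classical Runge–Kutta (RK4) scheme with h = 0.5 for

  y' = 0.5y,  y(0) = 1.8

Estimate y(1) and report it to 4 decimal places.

RK4: k1 = f(x_n, y_n); k2 = f(x_n + h/2, y_n + (h/2)·k1); k3 = f(x_n + h/2, y_n + (h/2)·k2); k4 = f(x_n + h, y_n + h·k3); y_{n+1} = y_n + (h/6)·(k1 + 2k2 + 2k3 + k4).
x=0.000000, y=1.800000:
  k1 = f(0.000000, 1.800000) = 0.900000
  k2 = f(0.250000, 2.025000) = 1.012500
  k3 = f(0.250000, 2.053125) = 1.026563
  k4 = f(0.500000, 2.313281) = 1.156641
  y ← 1.800000 + (0.5/6)·(k1 + 2k2 + 2k3 + k4) = 2.311230
x=0.500000, y=2.311230:
  k1 = f(0.500000, 2.311230) = 1.155615
  k2 = f(0.750000, 2.600134) = 1.300067
  k3 = f(0.750000, 2.636247) = 1.318124
  k4 = f(1.000000, 2.970292) = 1.485146
  y ← 2.311230 + (0.5/6)·(k1 + 2k2 + 2k3 + k4) = 2.967659
y(1) ≈ 2.9677

2.9677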